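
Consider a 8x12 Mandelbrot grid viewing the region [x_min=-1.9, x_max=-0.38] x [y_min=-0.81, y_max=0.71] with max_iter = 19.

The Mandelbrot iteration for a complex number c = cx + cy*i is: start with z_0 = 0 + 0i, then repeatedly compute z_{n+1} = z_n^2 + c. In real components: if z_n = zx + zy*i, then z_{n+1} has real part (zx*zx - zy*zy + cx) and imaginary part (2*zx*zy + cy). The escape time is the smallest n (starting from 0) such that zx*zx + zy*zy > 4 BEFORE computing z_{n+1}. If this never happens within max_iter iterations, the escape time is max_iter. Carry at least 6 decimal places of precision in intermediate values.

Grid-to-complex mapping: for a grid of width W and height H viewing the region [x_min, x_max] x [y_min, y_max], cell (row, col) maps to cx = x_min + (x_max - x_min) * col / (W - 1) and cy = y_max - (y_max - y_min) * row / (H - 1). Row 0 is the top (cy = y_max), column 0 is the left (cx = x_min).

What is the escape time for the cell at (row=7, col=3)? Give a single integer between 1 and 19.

Answer: 9

Derivation:
z_0 = 0 + 0i, c = -1.2486 + -0.2573i
Iter 1: z = -1.2486 + -0.2573i, |z|^2 = 1.6251
Iter 2: z = 0.2442 + 0.3852i, |z|^2 = 0.2080
Iter 3: z = -1.3373 + -0.0692i, |z|^2 = 1.7932
Iter 4: z = 0.5350 + -0.0723i, |z|^2 = 0.2915
Iter 5: z = -0.9675 + -0.3346i, |z|^2 = 1.0480
Iter 6: z = -0.4244 + 0.3902i, |z|^2 = 0.3324
Iter 7: z = -1.2207 + -0.5885i, |z|^2 = 1.8363
Iter 8: z = -0.1049 + 1.1794i, |z|^2 = 1.4019
Iter 9: z = -2.6285 + -0.5046i, |z|^2 = 7.1635
Escaped at iteration 9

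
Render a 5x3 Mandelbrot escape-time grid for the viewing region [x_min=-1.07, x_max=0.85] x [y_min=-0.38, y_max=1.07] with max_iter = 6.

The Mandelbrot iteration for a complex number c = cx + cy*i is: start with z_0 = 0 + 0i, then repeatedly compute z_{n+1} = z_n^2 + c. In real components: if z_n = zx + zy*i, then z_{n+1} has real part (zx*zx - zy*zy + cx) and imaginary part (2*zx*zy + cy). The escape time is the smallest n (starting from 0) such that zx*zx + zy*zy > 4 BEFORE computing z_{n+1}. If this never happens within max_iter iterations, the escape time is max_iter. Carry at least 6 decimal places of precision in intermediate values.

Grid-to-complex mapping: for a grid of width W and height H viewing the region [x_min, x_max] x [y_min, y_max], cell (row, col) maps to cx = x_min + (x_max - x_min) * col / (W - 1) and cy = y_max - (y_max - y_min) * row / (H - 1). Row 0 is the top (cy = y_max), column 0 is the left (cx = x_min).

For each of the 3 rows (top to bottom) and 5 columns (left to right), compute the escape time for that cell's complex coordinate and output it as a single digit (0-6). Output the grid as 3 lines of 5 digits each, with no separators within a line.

Answer: 33632
66663
66663

Derivation:
(row=0, col=0): c = -1.0700 + 1.0700i → escape time 3
(row=0, col=1): c = -0.5900 + 1.0700i → escape time 3
(row=0, col=2): c = -0.1100 + 1.0700i → escape time 6
(row=0, col=3): c = 0.3700 + 1.0700i → escape time 3
(row=0, col=4): c = 0.8500 + 1.0700i → escape time 2
(row=1, col=0): c = -1.0700 + 0.3450i → escape time 6
(row=1, col=1): c = -0.5900 + 0.3450i → escape time 6
(row=1, col=2): c = -0.1100 + 0.3450i → escape time 6
(row=1, col=3): c = 0.3700 + 0.3450i → escape time 6
(row=1, col=4): c = 0.8500 + 0.3450i → escape time 3
(row=2, col=0): c = -1.0700 + -0.3800i → escape time 6
(row=2, col=1): c = -0.5900 + -0.3800i → escape time 6
(row=2, col=2): c = -0.1100 + -0.3800i → escape time 6
(row=2, col=3): c = 0.3700 + -0.3800i → escape time 6
(row=2, col=4): c = 0.8500 + -0.3800i → escape time 3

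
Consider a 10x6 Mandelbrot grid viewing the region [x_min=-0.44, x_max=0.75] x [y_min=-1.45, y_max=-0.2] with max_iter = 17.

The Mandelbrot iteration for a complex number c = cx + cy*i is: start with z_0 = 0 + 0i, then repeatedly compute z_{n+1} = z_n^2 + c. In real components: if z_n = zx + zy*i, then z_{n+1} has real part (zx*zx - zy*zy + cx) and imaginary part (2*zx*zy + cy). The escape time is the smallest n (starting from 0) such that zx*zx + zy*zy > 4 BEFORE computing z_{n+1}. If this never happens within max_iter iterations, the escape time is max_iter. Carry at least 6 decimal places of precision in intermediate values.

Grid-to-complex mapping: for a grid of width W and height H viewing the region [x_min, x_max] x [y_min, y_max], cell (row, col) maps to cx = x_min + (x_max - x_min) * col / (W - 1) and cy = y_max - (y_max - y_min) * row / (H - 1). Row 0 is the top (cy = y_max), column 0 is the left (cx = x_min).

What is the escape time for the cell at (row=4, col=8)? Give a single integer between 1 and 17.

z_0 = 0 + 0i, c = 0.6178 + -1.2000i
Iter 1: z = 0.6178 + -1.2000i, |z|^2 = 1.8216
Iter 2: z = -0.4406 + -2.6827i, |z|^2 = 7.3908
Escaped at iteration 2

Answer: 2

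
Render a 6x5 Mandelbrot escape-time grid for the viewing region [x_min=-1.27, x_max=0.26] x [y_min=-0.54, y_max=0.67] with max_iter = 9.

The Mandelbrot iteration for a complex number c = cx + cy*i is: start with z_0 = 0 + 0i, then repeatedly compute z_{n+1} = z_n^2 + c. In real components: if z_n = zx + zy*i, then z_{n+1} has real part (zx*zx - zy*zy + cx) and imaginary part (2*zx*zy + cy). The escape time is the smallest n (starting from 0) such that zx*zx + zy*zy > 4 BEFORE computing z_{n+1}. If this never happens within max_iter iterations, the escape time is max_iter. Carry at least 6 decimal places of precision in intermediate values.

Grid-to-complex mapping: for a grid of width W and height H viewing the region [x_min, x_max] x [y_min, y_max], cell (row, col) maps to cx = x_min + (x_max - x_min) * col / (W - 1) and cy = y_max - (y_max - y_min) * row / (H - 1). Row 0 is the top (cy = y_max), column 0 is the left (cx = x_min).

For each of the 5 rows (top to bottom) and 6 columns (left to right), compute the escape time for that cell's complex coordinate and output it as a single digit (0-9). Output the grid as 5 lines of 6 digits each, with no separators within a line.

Answer: 346997
989999
999999
999999
358999

Derivation:
(row=0, col=0): c = -1.2700 + 0.6700i → escape time 3
(row=0, col=1): c = -0.9640 + 0.6700i → escape time 4
(row=0, col=2): c = -0.6580 + 0.6700i → escape time 6
(row=0, col=3): c = -0.3520 + 0.6700i → escape time 9
(row=0, col=4): c = -0.0460 + 0.6700i → escape time 9
(row=0, col=5): c = 0.2600 + 0.6700i → escape time 7
(row=1, col=0): c = -1.2700 + 0.3675i → escape time 9
(row=1, col=1): c = -0.9640 + 0.3675i → escape time 8
(row=1, col=2): c = -0.6580 + 0.3675i → escape time 9
(row=1, col=3): c = -0.3520 + 0.3675i → escape time 9
(row=1, col=4): c = -0.0460 + 0.3675i → escape time 9
(row=1, col=5): c = 0.2600 + 0.3675i → escape time 9
(row=2, col=0): c = -1.2700 + 0.0650i → escape time 9
(row=2, col=1): c = -0.9640 + 0.0650i → escape time 9
(row=2, col=2): c = -0.6580 + 0.0650i → escape time 9
(row=2, col=3): c = -0.3520 + 0.0650i → escape time 9
(row=2, col=4): c = -0.0460 + 0.0650i → escape time 9
(row=2, col=5): c = 0.2600 + 0.0650i → escape time 9
(row=3, col=0): c = -1.2700 + -0.2375i → escape time 9
(row=3, col=1): c = -0.9640 + -0.2375i → escape time 9
(row=3, col=2): c = -0.6580 + -0.2375i → escape time 9
(row=3, col=3): c = -0.3520 + -0.2375i → escape time 9
(row=3, col=4): c = -0.0460 + -0.2375i → escape time 9
(row=3, col=5): c = 0.2600 + -0.2375i → escape time 9
(row=4, col=0): c = -1.2700 + -0.5400i → escape time 3
(row=4, col=1): c = -0.9640 + -0.5400i → escape time 5
(row=4, col=2): c = -0.6580 + -0.5400i → escape time 8
(row=4, col=3): c = -0.3520 + -0.5400i → escape time 9
(row=4, col=4): c = -0.0460 + -0.5400i → escape time 9
(row=4, col=5): c = 0.2600 + -0.5400i → escape time 9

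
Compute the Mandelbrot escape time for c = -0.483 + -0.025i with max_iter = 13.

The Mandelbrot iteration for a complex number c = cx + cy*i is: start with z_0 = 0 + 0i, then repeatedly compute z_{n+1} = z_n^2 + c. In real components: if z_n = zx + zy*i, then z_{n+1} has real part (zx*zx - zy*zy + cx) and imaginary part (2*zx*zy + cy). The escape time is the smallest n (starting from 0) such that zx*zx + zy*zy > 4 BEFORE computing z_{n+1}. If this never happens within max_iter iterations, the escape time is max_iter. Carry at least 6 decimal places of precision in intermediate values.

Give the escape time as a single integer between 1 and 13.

z_0 = 0 + 0i, c = -0.4830 + -0.0250i
Iter 1: z = -0.4830 + -0.0250i, |z|^2 = 0.2339
Iter 2: z = -0.2503 + -0.0009i, |z|^2 = 0.0627
Iter 3: z = -0.4203 + -0.0246i, |z|^2 = 0.1773
Iter 4: z = -0.3069 + -0.0043i, |z|^2 = 0.0942
Iter 5: z = -0.3888 + -0.0223i, |z|^2 = 0.1517
Iter 6: z = -0.3323 + -0.0076i, |z|^2 = 0.1105
Iter 7: z = -0.3726 + -0.0199i, |z|^2 = 0.1392
Iter 8: z = -0.3446 + -0.0101i, |z|^2 = 0.1188
Iter 9: z = -0.3644 + -0.0180i, |z|^2 = 0.1331
Iter 10: z = -0.3505 + -0.0119i, |z|^2 = 0.1230
Iter 11: z = -0.3603 + -0.0167i, |z|^2 = 0.1301
Iter 12: z = -0.3535 + -0.0130i, |z|^2 = 0.1251

Answer: 13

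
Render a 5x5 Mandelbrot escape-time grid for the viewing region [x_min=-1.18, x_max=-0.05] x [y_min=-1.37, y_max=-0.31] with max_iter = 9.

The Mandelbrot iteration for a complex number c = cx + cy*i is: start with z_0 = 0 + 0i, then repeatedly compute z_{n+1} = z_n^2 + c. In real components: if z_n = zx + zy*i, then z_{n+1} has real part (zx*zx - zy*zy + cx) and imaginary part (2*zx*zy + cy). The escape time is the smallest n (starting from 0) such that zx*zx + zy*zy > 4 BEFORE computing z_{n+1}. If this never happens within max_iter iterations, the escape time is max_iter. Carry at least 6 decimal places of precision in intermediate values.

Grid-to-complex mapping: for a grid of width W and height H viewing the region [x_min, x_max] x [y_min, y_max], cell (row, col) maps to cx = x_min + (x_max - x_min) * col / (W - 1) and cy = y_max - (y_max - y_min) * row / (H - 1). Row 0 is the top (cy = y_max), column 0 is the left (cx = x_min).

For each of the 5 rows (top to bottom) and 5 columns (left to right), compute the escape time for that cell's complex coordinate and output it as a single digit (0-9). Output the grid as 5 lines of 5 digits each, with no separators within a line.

(row=0, col=0): c = -1.1800 + -0.3100i → escape time 9
(row=0, col=1): c = -0.8975 + -0.3100i → escape time 9
(row=0, col=2): c = -0.6150 + -0.3100i → escape time 9
(row=0, col=3): c = -0.3325 + -0.3100i → escape time 9
(row=0, col=4): c = -0.0500 + -0.3100i → escape time 9
(row=1, col=0): c = -1.1800 + -0.5750i → escape time 4
(row=1, col=1): c = -0.8975 + -0.5750i → escape time 5
(row=1, col=2): c = -0.6150 + -0.5750i → escape time 9
(row=1, col=3): c = -0.3325 + -0.5750i → escape time 9
(row=1, col=4): c = -0.0500 + -0.5750i → escape time 9
(row=2, col=0): c = -1.1800 + -0.8400i → escape time 3
(row=2, col=1): c = -0.8975 + -0.8400i → escape time 3
(row=2, col=2): c = -0.6150 + -0.8400i → escape time 4
(row=2, col=3): c = -0.3325 + -0.8400i → escape time 7
(row=2, col=4): c = -0.0500 + -0.8400i → escape time 9
(row=3, col=0): c = -1.1800 + -1.1050i → escape time 3
(row=3, col=1): c = -0.8975 + -1.1050i → escape time 3
(row=3, col=2): c = -0.6150 + -1.1050i → escape time 3
(row=3, col=3): c = -0.3325 + -1.1050i → escape time 4
(row=3, col=4): c = -0.0500 + -1.1050i → escape time 5
(row=4, col=0): c = -1.1800 + -1.3700i → escape time 2
(row=4, col=1): c = -0.8975 + -1.3700i → escape time 2
(row=4, col=2): c = -0.6150 + -1.3700i → escape time 2
(row=4, col=3): c = -0.3325 + -1.3700i → escape time 2
(row=4, col=4): c = -0.0500 + -1.3700i → escape time 2

Answer: 99999
45999
33479
33345
22222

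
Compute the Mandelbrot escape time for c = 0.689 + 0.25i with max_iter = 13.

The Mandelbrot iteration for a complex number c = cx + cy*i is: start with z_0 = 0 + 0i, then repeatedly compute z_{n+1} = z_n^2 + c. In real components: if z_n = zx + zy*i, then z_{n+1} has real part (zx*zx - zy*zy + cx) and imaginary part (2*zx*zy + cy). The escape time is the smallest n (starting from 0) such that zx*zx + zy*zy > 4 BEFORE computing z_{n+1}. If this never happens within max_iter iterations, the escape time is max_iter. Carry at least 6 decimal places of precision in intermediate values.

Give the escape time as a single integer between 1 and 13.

Answer: 3

Derivation:
z_0 = 0 + 0i, c = 0.6890 + 0.2500i
Iter 1: z = 0.6890 + 0.2500i, |z|^2 = 0.5372
Iter 2: z = 1.1012 + 0.5945i, |z|^2 = 1.5661
Iter 3: z = 1.5483 + 1.5594i, |z|^2 = 4.8287
Escaped at iteration 3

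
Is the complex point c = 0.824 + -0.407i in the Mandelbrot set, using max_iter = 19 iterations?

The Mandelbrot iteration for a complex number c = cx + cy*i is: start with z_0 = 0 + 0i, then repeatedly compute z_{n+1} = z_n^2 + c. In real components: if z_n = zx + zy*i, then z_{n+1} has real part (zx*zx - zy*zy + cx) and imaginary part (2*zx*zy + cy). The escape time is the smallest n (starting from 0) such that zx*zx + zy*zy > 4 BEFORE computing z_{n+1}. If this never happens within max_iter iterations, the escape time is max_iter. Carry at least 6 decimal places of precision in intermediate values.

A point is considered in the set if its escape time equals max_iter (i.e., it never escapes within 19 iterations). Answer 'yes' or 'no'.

z_0 = 0 + 0i, c = 0.8240 + -0.4070i
Iter 1: z = 0.8240 + -0.4070i, |z|^2 = 0.8446
Iter 2: z = 1.3373 + -1.0777i, |z|^2 = 2.9500
Iter 3: z = 1.4509 + -3.2896i, |z|^2 = 12.9265
Escaped at iteration 3

Answer: no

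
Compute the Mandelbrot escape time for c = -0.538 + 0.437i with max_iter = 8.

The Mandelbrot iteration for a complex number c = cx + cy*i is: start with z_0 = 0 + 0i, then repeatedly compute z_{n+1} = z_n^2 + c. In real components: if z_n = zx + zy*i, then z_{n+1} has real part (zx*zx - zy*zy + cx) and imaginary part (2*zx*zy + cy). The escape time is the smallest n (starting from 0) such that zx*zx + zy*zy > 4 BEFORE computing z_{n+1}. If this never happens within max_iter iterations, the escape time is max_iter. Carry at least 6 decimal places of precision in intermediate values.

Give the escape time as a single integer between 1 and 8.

z_0 = 0 + 0i, c = -0.5380 + 0.4370i
Iter 1: z = -0.5380 + 0.4370i, |z|^2 = 0.4804
Iter 2: z = -0.4395 + -0.0332i, |z|^2 = 0.1943
Iter 3: z = -0.3459 + 0.4662i, |z|^2 = 0.3370
Iter 4: z = -0.6357 + 0.1145i, |z|^2 = 0.4172
Iter 5: z = -0.1470 + 0.2915i, |z|^2 = 0.1066
Iter 6: z = -0.6013 + 0.3513i, |z|^2 = 0.4850
Iter 7: z = -0.2998 + 0.0145i, |z|^2 = 0.0901

Answer: 8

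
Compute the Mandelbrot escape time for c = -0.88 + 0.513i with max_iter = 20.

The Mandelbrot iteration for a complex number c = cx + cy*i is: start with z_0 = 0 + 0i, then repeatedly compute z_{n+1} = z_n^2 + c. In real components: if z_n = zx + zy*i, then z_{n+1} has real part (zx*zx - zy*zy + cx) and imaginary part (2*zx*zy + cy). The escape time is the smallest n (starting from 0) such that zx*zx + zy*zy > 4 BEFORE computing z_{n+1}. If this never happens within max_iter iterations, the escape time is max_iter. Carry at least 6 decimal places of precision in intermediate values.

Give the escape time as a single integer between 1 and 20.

z_0 = 0 + 0i, c = -0.8800 + 0.5130i
Iter 1: z = -0.8800 + 0.5130i, |z|^2 = 1.0376
Iter 2: z = -0.3688 + -0.3899i, |z|^2 = 0.2880
Iter 3: z = -0.8960 + 0.8006i, |z|^2 = 1.4437
Iter 4: z = -0.7180 + -0.9216i, |z|^2 = 1.3649
Iter 5: z = -1.2138 + 1.8365i, |z|^2 = 4.8460
Escaped at iteration 5

Answer: 5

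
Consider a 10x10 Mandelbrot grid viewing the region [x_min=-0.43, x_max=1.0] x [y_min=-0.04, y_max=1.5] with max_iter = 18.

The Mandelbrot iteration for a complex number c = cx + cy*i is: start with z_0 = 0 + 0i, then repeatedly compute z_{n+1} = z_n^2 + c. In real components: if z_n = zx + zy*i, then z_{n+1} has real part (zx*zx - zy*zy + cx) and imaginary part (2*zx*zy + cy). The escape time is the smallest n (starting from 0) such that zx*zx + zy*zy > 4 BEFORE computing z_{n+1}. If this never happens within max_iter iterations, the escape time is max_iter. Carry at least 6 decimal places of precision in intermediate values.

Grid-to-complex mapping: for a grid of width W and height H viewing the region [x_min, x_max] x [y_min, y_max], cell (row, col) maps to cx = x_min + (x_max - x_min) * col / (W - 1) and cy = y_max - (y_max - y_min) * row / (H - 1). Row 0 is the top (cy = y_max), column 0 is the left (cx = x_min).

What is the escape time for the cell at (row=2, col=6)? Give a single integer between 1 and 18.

Answer: 2

Derivation:
z_0 = 0 + 0i, c = 0.5233 + 1.1578i
Iter 1: z = 0.5233 + 1.1578i, |z|^2 = 1.6143
Iter 2: z = -0.5432 + 2.3696i, |z|^2 = 5.9100
Escaped at iteration 2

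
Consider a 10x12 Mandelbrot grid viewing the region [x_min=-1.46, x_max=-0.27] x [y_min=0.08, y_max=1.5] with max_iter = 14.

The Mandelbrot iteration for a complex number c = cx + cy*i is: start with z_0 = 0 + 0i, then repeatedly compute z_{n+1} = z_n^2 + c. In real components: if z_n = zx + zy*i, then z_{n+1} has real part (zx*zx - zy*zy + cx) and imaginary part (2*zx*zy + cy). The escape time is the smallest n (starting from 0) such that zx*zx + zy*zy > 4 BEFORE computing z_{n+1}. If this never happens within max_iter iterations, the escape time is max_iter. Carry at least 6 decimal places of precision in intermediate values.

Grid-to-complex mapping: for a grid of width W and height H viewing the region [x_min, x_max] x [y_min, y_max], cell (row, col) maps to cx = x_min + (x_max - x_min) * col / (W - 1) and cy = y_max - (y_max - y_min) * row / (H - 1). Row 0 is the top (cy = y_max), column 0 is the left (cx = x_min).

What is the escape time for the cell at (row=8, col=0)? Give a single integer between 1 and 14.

Answer: 3

Derivation:
z_0 = 0 + 0i, c = -1.4600 + 0.4673i
Iter 1: z = -1.4600 + 0.4673i, |z|^2 = 2.3499
Iter 2: z = 0.4533 + -0.8972i, |z|^2 = 1.0103
Iter 3: z = -2.0595 + -0.3460i, |z|^2 = 4.3611
Escaped at iteration 3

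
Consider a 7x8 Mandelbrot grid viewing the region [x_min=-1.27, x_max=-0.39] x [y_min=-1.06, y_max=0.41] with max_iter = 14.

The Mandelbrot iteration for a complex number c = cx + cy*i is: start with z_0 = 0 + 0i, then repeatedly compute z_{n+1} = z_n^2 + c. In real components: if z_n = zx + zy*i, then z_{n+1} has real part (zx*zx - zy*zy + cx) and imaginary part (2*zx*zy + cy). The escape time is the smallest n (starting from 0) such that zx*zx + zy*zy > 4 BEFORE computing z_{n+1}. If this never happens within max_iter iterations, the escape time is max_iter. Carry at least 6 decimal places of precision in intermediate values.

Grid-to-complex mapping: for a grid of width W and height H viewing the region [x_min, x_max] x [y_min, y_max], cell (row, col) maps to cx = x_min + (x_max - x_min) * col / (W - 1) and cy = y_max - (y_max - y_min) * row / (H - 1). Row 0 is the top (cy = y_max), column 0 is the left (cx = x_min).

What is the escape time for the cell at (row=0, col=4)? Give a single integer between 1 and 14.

z_0 = 0 + 0i, c = -0.6833 + 0.4100i
Iter 1: z = -0.6833 + 0.4100i, |z|^2 = 0.6350
Iter 2: z = -0.3845 + -0.1503i, |z|^2 = 0.1704
Iter 3: z = -0.5581 + 0.5256i, |z|^2 = 0.5877
Iter 4: z = -0.6481 + -0.1767i, |z|^2 = 0.4513
Iter 5: z = -0.2945 + 0.6390i, |z|^2 = 0.4951
Iter 6: z = -1.0049 + 0.0336i, |z|^2 = 1.0111
Iter 7: z = 0.3255 + 0.3424i, |z|^2 = 0.2232
Iter 8: z = -0.6947 + 0.6329i, |z|^2 = 0.8831
Iter 9: z = -0.6013 + -0.4693i, |z|^2 = 0.5818
Iter 10: z = -0.5420 + 0.9744i, |z|^2 = 1.2432
Iter 11: z = -1.3390 + -0.6462i, |z|^2 = 2.2105
Iter 12: z = 0.6921 + 2.1405i, |z|^2 = 5.0608
Escaped at iteration 12

Answer: 12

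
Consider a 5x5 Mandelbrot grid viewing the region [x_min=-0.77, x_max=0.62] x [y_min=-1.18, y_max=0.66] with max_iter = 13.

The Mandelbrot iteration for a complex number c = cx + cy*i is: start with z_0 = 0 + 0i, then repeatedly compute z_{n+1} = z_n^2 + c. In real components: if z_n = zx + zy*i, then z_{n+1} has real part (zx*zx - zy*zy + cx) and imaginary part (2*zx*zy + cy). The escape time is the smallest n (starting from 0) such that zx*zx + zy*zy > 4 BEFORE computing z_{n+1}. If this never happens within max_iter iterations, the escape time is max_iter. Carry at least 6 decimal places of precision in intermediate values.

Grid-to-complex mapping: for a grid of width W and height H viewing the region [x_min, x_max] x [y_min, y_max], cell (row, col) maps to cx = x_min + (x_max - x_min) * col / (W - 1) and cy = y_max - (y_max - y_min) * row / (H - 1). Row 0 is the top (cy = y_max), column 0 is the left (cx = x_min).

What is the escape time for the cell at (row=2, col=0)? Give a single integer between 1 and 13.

Answer: 12

Derivation:
z_0 = 0 + 0i, c = -0.7700 + -0.2600i
Iter 1: z = -0.7700 + -0.2600i, |z|^2 = 0.6605
Iter 2: z = -0.2447 + 0.1404i, |z|^2 = 0.0796
Iter 3: z = -0.7298 + -0.3287i, |z|^2 = 0.6407
Iter 4: z = -0.3454 + 0.2198i, |z|^2 = 0.1676
Iter 5: z = -0.6990 + -0.4118i, |z|^2 = 0.6582
Iter 6: z = -0.4510 + 0.3158i, |z|^2 = 0.3031
Iter 7: z = -0.6663 + -0.5448i, |z|^2 = 0.7408
Iter 8: z = -0.6228 + 0.4660i, |z|^2 = 0.6051
Iter 9: z = -0.5993 + -0.8405i, |z|^2 = 1.0656
Iter 10: z = -1.1174 + 0.7474i, |z|^2 = 1.8072
Iter 11: z = -0.0801 + -1.9303i, |z|^2 = 3.7326
Iter 12: z = -4.4898 + 0.0493i, |z|^2 = 20.1609
Escaped at iteration 12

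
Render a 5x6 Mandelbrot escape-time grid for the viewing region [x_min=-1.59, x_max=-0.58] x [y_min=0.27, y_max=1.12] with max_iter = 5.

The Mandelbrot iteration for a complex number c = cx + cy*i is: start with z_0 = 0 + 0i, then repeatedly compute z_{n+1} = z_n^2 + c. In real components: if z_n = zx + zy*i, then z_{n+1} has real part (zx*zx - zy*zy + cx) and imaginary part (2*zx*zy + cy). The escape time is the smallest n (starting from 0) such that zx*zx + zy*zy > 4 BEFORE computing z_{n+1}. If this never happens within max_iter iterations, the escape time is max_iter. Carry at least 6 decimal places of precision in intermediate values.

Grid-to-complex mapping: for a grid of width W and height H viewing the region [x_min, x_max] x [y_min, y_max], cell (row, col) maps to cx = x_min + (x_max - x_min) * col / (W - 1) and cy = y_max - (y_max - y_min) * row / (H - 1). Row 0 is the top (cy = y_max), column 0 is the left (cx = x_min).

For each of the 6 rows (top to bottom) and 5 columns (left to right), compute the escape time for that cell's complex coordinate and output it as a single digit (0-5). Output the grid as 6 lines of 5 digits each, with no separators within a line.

(row=0, col=0): c = -1.5900 + 1.1200i → escape time 2
(row=0, col=1): c = -1.3375 + 1.1200i → escape time 2
(row=0, col=2): c = -1.0850 + 1.1200i → escape time 3
(row=0, col=3): c = -0.8325 + 1.1200i → escape time 3
(row=0, col=4): c = -0.5800 + 1.1200i → escape time 3
(row=1, col=0): c = -1.5900 + 0.9500i → escape time 2
(row=1, col=1): c = -1.3375 + 0.9500i → escape time 3
(row=1, col=2): c = -1.0850 + 0.9500i → escape time 3
(row=1, col=3): c = -0.8325 + 0.9500i → escape time 3
(row=1, col=4): c = -0.5800 + 0.9500i → escape time 4
(row=2, col=0): c = -1.5900 + 0.7800i → escape time 3
(row=2, col=1): c = -1.3375 + 0.7800i → escape time 3
(row=2, col=2): c = -1.0850 + 0.7800i → escape time 3
(row=2, col=3): c = -0.8325 + 0.7800i → escape time 4
(row=2, col=4): c = -0.5800 + 0.7800i → escape time 5
(row=3, col=0): c = -1.5900 + 0.6100i → escape time 3
(row=3, col=1): c = -1.3375 + 0.6100i → escape time 3
(row=3, col=2): c = -1.0850 + 0.6100i → escape time 4
(row=3, col=3): c = -0.8325 + 0.6100i → escape time 5
(row=3, col=4): c = -0.5800 + 0.6100i → escape time 5
(row=4, col=0): c = -1.5900 + 0.4400i → escape time 3
(row=4, col=1): c = -1.3375 + 0.4400i → escape time 5
(row=4, col=2): c = -1.0850 + 0.4400i → escape time 5
(row=4, col=3): c = -0.8325 + 0.4400i → escape time 5
(row=4, col=4): c = -0.5800 + 0.4400i → escape time 5
(row=5, col=0): c = -1.5900 + 0.2700i → escape time 4
(row=5, col=1): c = -1.3375 + 0.2700i → escape time 5
(row=5, col=2): c = -1.0850 + 0.2700i → escape time 5
(row=5, col=3): c = -0.8325 + 0.2700i → escape time 5
(row=5, col=4): c = -0.5800 + 0.2700i → escape time 5

Answer: 22333
23334
33345
33455
35555
45555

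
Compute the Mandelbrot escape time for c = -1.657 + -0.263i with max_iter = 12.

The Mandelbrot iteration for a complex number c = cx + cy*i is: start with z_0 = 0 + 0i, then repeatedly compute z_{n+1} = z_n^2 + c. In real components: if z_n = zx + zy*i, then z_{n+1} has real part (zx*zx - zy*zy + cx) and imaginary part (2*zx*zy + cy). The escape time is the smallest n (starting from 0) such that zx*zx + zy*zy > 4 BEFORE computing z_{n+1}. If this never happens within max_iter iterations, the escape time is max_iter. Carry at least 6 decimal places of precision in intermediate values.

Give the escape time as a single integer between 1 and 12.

z_0 = 0 + 0i, c = -1.6570 + -0.2630i
Iter 1: z = -1.6570 + -0.2630i, |z|^2 = 2.8148
Iter 2: z = 1.0195 + 0.6086i, |z|^2 = 1.4097
Iter 3: z = -0.9880 + 0.9779i, |z|^2 = 1.9324
Iter 4: z = -1.6370 + -2.1953i, |z|^2 = 7.4994
Escaped at iteration 4

Answer: 4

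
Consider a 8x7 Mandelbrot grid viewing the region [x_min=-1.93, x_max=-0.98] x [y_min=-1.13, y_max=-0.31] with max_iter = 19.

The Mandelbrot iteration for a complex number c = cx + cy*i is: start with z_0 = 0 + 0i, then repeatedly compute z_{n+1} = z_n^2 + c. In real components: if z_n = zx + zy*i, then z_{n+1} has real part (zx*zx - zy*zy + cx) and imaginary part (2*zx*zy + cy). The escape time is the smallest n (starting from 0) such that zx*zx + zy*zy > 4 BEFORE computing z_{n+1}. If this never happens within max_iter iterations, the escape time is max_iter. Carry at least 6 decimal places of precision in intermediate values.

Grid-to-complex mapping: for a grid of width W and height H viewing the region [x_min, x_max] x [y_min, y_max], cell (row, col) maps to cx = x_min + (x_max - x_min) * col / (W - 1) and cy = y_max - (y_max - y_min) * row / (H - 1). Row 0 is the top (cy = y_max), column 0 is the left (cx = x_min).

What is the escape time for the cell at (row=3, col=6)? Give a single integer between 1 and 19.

Answer: 3

Derivation:
z_0 = 0 + 0i, c = -1.1157 + -0.7200i
Iter 1: z = -1.1157 + -0.7200i, |z|^2 = 1.7632
Iter 2: z = -0.3893 + 0.8866i, |z|^2 = 0.9377
Iter 3: z = -1.7503 + -1.4103i, |z|^2 = 5.0525
Escaped at iteration 3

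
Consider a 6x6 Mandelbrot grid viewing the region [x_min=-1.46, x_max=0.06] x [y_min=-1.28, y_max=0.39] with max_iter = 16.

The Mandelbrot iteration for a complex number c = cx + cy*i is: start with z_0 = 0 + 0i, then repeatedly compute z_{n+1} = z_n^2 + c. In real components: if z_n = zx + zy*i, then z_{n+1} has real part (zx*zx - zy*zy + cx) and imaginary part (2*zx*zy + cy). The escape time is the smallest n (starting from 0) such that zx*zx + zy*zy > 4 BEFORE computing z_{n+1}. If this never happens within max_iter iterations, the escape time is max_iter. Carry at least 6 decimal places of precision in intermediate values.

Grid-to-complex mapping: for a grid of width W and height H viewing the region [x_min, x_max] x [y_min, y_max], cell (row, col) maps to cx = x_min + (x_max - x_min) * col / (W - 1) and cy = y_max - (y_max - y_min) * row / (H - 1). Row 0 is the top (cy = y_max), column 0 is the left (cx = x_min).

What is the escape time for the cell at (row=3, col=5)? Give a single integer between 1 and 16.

Answer: 16

Derivation:
z_0 = 0 + 0i, c = 0.0600 + -0.6120i
Iter 1: z = 0.0600 + -0.6120i, |z|^2 = 0.3781
Iter 2: z = -0.3109 + -0.6854i, |z|^2 = 0.5665
Iter 3: z = -0.3131 + -0.1857i, |z|^2 = 0.1326
Iter 4: z = 0.1236 + -0.4957i, |z|^2 = 0.2610
Iter 5: z = -0.1704 + -0.7345i, |z|^2 = 0.5685
Iter 6: z = -0.4504 + -0.3616i, |z|^2 = 0.3337
Iter 7: z = 0.1321 + -0.2862i, |z|^2 = 0.0994
Iter 8: z = -0.0045 + -0.6876i, |z|^2 = 0.4728
Iter 9: z = -0.4128 + -0.6059i, |z|^2 = 0.5375
Iter 10: z = -0.1367 + -0.1118i, |z|^2 = 0.0312
Iter 11: z = 0.0662 + -0.5814i, |z|^2 = 0.3425
Iter 12: z = -0.2737 + -0.6890i, |z|^2 = 0.5496
Iter 13: z = -0.3398 + -0.2349i, |z|^2 = 0.1706
Iter 14: z = 0.1203 + -0.4524i, |z|^2 = 0.2191
Iter 15: z = -0.1302 + -0.7208i, |z|^2 = 0.5365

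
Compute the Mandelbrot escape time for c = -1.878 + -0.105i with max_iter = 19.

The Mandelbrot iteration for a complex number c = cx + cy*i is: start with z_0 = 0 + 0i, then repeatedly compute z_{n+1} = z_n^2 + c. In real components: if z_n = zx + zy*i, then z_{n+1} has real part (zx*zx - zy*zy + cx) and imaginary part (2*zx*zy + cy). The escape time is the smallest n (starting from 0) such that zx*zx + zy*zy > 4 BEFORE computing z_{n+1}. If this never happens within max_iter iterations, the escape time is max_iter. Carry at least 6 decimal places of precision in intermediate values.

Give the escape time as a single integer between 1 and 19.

Answer: 4

Derivation:
z_0 = 0 + 0i, c = -1.8780 + -0.1050i
Iter 1: z = -1.8780 + -0.1050i, |z|^2 = 3.5379
Iter 2: z = 1.6379 + 0.2894i, |z|^2 = 2.7663
Iter 3: z = 0.7208 + 0.8429i, |z|^2 = 1.2301
Iter 4: z = -2.0689 + 1.1102i, |z|^2 = 5.5130
Escaped at iteration 4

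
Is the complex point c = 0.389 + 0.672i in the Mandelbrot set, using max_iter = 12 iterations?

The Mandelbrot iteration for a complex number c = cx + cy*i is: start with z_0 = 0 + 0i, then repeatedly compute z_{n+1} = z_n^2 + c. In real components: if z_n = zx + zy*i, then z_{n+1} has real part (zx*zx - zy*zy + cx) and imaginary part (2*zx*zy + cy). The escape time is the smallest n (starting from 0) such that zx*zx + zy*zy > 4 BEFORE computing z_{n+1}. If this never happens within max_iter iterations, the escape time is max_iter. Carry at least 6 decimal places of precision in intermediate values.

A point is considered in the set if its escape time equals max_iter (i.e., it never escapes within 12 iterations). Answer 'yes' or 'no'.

Answer: no

Derivation:
z_0 = 0 + 0i, c = 0.3890 + 0.6720i
Iter 1: z = 0.3890 + 0.6720i, |z|^2 = 0.6029
Iter 2: z = 0.0887 + 1.1948i, |z|^2 = 1.4355
Iter 3: z = -1.0307 + 0.8840i, |z|^2 = 1.8439
Iter 4: z = 0.6698 + -1.1504i, |z|^2 = 1.7721
Iter 5: z = -0.4858 + -0.8691i, |z|^2 = 0.9913
Iter 6: z = -0.1304 + 1.5164i, |z|^2 = 2.3164
Iter 7: z = -1.8933 + 0.2765i, |z|^2 = 3.6611
Iter 8: z = 3.8973 + -0.3749i, |z|^2 = 15.3293
Escaped at iteration 8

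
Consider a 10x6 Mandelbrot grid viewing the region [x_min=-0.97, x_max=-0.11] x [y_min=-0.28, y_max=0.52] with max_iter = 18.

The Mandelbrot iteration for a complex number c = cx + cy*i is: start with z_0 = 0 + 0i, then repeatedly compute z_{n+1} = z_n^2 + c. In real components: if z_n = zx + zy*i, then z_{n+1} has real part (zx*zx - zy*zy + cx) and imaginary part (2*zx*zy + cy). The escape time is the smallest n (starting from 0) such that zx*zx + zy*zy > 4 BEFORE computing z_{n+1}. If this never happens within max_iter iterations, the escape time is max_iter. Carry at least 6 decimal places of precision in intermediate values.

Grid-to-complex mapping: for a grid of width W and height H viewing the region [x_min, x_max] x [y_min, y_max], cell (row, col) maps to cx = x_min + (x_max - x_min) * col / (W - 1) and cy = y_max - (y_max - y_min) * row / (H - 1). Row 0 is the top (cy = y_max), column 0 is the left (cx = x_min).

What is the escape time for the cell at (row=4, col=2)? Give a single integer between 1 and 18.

Answer: 18

Derivation:
z_0 = 0 + 0i, c = -0.7789 + -0.1200i
Iter 1: z = -0.7789 + -0.1200i, |z|^2 = 0.6211
Iter 2: z = -0.1866 + 0.0669i, |z|^2 = 0.0393
Iter 3: z = -0.7485 + -0.1450i, |z|^2 = 0.5813
Iter 4: z = -0.2396 + 0.0971i, |z|^2 = 0.0668
Iter 5: z = -0.7309 + -0.1665i, |z|^2 = 0.5619
Iter 6: z = -0.2724 + 0.1234i, |z|^2 = 0.0894
Iter 7: z = -0.7199 + -0.1872i, |z|^2 = 0.5533
Iter 8: z = -0.2957 + 0.1496i, |z|^2 = 0.1098
Iter 9: z = -0.7138 + -0.2084i, |z|^2 = 0.5530
Iter 10: z = -0.3128 + 0.1776i, |z|^2 = 0.1294
Iter 11: z = -0.7126 + -0.2311i, |z|^2 = 0.5612
Iter 12: z = -0.3245 + 0.2094i, |z|^2 = 0.1491
Iter 13: z = -0.7174 + -0.2559i, |z|^2 = 0.5802
Iter 14: z = -0.3296 + 0.2471i, |z|^2 = 0.1697
Iter 15: z = -0.7313 + -0.2829i, |z|^2 = 0.6148
Iter 16: z = -0.3241 + 0.2938i, |z|^2 = 0.1914
Iter 17: z = -0.7601 + -0.3105i, |z|^2 = 0.6742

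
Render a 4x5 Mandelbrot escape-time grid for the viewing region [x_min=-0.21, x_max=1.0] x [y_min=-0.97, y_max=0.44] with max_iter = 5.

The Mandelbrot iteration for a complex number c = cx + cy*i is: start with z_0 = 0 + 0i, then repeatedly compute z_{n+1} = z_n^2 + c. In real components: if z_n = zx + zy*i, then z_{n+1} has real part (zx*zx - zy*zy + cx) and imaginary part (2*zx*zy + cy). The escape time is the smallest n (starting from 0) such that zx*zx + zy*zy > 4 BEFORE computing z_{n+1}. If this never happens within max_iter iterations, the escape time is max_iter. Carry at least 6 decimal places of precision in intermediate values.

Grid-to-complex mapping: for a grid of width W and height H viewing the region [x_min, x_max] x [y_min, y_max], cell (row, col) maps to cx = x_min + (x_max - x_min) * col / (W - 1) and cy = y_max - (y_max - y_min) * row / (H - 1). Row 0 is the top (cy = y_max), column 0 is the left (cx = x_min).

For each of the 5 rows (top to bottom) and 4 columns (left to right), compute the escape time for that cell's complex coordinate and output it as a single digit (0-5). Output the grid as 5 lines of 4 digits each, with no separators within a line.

(row=0, col=0): c = -0.2100 + 0.4400i → escape time 5
(row=0, col=1): c = 0.1933 + 0.4400i → escape time 5
(row=0, col=2): c = 0.5967 + 0.4400i → escape time 4
(row=0, col=3): c = 1.0000 + 0.4400i → escape time 2
(row=1, col=0): c = -0.2100 + 0.0875i → escape time 5
(row=1, col=1): c = 0.1933 + 0.0875i → escape time 5
(row=1, col=2): c = 0.5967 + 0.0875i → escape time 4
(row=1, col=3): c = 1.0000 + 0.0875i → escape time 2
(row=2, col=0): c = -0.2100 + -0.2650i → escape time 5
(row=2, col=1): c = 0.1933 + -0.2650i → escape time 5
(row=2, col=2): c = 0.5967 + -0.2650i → escape time 4
(row=2, col=3): c = 1.0000 + -0.2650i → escape time 2
(row=3, col=0): c = -0.2100 + -0.6175i → escape time 5
(row=3, col=1): c = 0.1933 + -0.6175i → escape time 5
(row=3, col=2): c = 0.5967 + -0.6175i → escape time 3
(row=3, col=3): c = 1.0000 + -0.6175i → escape time 2
(row=4, col=0): c = -0.2100 + -0.9700i → escape time 5
(row=4, col=1): c = 0.1933 + -0.9700i → escape time 4
(row=4, col=2): c = 0.5967 + -0.9700i → escape time 2
(row=4, col=3): c = 1.0000 + -0.9700i → escape time 2

Answer: 5542
5542
5542
5532
5422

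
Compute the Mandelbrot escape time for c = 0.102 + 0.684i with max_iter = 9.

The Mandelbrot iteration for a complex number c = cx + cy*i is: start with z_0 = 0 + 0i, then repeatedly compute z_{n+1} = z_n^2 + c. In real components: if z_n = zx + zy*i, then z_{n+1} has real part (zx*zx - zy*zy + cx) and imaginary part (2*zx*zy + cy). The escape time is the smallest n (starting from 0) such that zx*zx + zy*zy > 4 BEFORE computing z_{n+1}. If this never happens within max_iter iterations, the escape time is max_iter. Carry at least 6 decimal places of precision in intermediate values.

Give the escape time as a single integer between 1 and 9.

z_0 = 0 + 0i, c = 0.1020 + 0.6840i
Iter 1: z = 0.1020 + 0.6840i, |z|^2 = 0.4783
Iter 2: z = -0.3555 + 0.8235i, |z|^2 = 0.8046
Iter 3: z = -0.4499 + 0.0985i, |z|^2 = 0.2121
Iter 4: z = 0.2947 + 0.5953i, |z|^2 = 0.4413
Iter 5: z = -0.1656 + 1.0349i, |z|^2 = 1.0983
Iter 6: z = -0.9415 + 0.3413i, |z|^2 = 1.0029
Iter 7: z = 0.8720 + 0.0414i, |z|^2 = 0.7620
Iter 8: z = 0.8606 + 0.7562i, |z|^2 = 1.3125

Answer: 9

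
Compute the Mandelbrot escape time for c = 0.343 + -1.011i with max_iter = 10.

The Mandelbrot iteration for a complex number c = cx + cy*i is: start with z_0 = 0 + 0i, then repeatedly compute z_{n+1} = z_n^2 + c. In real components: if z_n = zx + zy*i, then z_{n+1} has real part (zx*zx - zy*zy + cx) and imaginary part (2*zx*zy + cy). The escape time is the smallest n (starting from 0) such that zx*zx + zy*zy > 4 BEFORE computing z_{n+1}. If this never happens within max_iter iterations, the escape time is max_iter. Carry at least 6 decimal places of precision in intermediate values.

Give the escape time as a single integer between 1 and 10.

Answer: 3

Derivation:
z_0 = 0 + 0i, c = 0.3430 + -1.0110i
Iter 1: z = 0.3430 + -1.0110i, |z|^2 = 1.1398
Iter 2: z = -0.5615 + -1.7045i, |z|^2 = 3.2207
Iter 3: z = -2.2472 + 0.9031i, |z|^2 = 5.8656
Escaped at iteration 3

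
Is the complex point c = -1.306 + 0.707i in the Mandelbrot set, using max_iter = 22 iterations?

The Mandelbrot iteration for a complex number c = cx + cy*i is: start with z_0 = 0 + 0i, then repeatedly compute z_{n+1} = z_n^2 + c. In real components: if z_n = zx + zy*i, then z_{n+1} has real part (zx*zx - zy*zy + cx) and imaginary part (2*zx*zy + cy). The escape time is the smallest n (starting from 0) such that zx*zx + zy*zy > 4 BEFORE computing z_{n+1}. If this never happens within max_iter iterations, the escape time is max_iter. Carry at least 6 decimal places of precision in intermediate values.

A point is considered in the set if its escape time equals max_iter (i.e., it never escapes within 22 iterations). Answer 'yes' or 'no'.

Answer: no

Derivation:
z_0 = 0 + 0i, c = -1.3060 + 0.7070i
Iter 1: z = -1.3060 + 0.7070i, |z|^2 = 2.2055
Iter 2: z = -0.1002 + -1.1397i, |z|^2 = 1.3089
Iter 3: z = -2.5948 + 0.9354i, |z|^2 = 7.6082
Escaped at iteration 3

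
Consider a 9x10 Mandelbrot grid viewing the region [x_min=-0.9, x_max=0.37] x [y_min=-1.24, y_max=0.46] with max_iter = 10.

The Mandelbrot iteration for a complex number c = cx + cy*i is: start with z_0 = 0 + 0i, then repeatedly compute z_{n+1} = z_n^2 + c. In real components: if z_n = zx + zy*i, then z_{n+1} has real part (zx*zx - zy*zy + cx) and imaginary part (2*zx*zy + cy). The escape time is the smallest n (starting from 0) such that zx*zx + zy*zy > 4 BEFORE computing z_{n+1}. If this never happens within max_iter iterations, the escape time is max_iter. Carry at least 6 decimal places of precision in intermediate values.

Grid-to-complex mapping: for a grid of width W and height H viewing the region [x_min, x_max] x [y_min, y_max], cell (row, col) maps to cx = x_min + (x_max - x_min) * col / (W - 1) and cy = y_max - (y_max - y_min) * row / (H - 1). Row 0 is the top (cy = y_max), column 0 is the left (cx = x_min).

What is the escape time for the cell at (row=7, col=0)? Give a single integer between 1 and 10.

z_0 = 0 + 0i, c = -0.9000 + -0.8622i
Iter 1: z = -0.9000 + -0.8622i, |z|^2 = 1.5534
Iter 2: z = -0.8334 + 0.6898i, |z|^2 = 1.1704
Iter 3: z = -0.6812 + -2.0120i, |z|^2 = 4.5121
Escaped at iteration 3

Answer: 3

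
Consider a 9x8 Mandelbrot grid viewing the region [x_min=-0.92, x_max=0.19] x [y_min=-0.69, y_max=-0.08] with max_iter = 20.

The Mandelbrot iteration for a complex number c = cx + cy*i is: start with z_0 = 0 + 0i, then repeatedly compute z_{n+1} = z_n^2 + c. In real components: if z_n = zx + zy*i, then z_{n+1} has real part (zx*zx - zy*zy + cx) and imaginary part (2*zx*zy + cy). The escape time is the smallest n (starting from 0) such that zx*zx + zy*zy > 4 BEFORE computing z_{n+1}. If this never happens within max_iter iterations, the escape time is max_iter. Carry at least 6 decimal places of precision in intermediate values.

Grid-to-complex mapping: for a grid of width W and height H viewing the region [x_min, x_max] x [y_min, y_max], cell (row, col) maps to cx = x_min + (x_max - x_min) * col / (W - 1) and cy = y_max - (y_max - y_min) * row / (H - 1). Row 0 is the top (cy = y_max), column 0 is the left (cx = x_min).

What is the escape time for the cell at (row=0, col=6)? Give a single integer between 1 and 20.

z_0 = 0 + 0i, c = -0.0875 + -0.0800i
Iter 1: z = -0.0875 + -0.0800i, |z|^2 = 0.0141
Iter 2: z = -0.0862 + -0.0660i, |z|^2 = 0.0118
Iter 3: z = -0.0844 + -0.0686i, |z|^2 = 0.0118
Iter 4: z = -0.0851 + -0.0684i, |z|^2 = 0.0119
Iter 5: z = -0.0849 + -0.0684i, |z|^2 = 0.0119
Iter 6: z = -0.0850 + -0.0684i, |z|^2 = 0.0119
Iter 7: z = -0.0850 + -0.0684i, |z|^2 = 0.0119
Iter 8: z = -0.0850 + -0.0684i, |z|^2 = 0.0119
Iter 9: z = -0.0850 + -0.0684i, |z|^2 = 0.0119
Iter 10: z = -0.0850 + -0.0684i, |z|^2 = 0.0119
Iter 11: z = -0.0850 + -0.0684i, |z|^2 = 0.0119
Iter 12: z = -0.0850 + -0.0684i, |z|^2 = 0.0119
Iter 13: z = -0.0850 + -0.0684i, |z|^2 = 0.0119
Iter 14: z = -0.0850 + -0.0684i, |z|^2 = 0.0119
Iter 15: z = -0.0850 + -0.0684i, |z|^2 = 0.0119
Iter 16: z = -0.0850 + -0.0684i, |z|^2 = 0.0119
Iter 17: z = -0.0850 + -0.0684i, |z|^2 = 0.0119
Iter 18: z = -0.0850 + -0.0684i, |z|^2 = 0.0119
Iter 19: z = -0.0850 + -0.0684i, |z|^2 = 0.0119

Answer: 20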